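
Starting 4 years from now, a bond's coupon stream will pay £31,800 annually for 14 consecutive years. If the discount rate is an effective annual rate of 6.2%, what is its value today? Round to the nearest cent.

£243,748.02

Value one period before first payment (t=3): 31800 × [1 − (1+0.062)^(−14)] / 0.062 = 31800 × 9.180948 = 291,954.1466
Discount back 3 years: 291,954.1466 × (1+0.062)^(−3) = 291,954.1466 × 0.834885 = 243,748.0206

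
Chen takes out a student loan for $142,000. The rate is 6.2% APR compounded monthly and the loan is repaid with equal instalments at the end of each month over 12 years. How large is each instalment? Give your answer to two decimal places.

$1,400.45

i = 0.062/12 = 0.00516667 per month; n = 12·12 = 144.
Annuity-PV factor = 101.396059; PMT = 142000 / 101.396059 = 1,400.4489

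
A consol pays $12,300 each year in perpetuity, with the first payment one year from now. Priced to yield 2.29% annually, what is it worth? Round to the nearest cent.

PV = C/r = 12300/0.0229 = 537,117.9039

$537,117.90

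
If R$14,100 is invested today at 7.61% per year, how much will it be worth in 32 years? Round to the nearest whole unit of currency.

R$147,402

FV = 14,100 × (1 + 0.0761)^32 = 147,401.9800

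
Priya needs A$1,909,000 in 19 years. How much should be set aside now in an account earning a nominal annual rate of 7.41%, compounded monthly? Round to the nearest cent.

A$469,075.58

Periodic rate i = 0.0741/12 = 0.006175; n = 19 × 12 = 228 periods.
PV = 1,909,000 / (1 + 0.006175)^228 = 1,909,000 / 4.069707 = 469,075.5781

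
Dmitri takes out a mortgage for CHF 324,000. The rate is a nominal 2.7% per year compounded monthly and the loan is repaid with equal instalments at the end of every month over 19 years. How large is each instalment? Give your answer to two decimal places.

CHF 1,818.15

With 12 periods per year: i = 0.00225, n = 228.
Annuity-PV factor = 178.203602; PMT = 324000 / 178.203602 = 1,818.1451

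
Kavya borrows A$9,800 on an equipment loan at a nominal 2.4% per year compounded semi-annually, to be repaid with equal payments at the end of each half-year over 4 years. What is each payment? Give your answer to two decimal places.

A$1,292.07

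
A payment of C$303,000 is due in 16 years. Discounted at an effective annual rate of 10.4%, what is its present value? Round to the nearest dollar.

Discount factor = (1+0.104)^(−16) = 0.205350; PV = 303,000 × 0.205350 = 62,221.0670

C$62,221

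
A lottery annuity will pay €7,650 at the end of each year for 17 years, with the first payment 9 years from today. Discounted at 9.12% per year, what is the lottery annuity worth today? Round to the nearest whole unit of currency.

Value one period before first payment (t=8): 7650 × [1 − (1+0.0912)^(−17)] / 0.0912 = 7650 × 8.478168 = 64,857.9870
Discount back 8 years: 64,857.9870 × (1+0.0912)^(−8) = 64,857.9870 × 0.497468 = 32,264.7725

€32,265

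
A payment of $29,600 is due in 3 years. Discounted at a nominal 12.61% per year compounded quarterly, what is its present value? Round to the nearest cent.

$20,395.51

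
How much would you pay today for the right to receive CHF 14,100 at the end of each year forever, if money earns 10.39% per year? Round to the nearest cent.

CHF 135,707.41

PV = PMT / i = 14100 / 0.1039 = 135,707.4110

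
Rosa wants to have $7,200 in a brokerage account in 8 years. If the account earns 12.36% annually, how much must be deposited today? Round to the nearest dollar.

PV = FV·(1+i)^(−n) = 7,200 × 0.393646 = 2,834.2532

$2,834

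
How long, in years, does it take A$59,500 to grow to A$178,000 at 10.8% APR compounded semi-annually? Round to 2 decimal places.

10.42 years

Periodic rate i = 0.108/2 = 0.054.
(1+i)^n = 178000/59500 = 2.99160, so n = ln 2.99160 / ln 1.054 = 20.8358 half-years
= 20.8358/2 years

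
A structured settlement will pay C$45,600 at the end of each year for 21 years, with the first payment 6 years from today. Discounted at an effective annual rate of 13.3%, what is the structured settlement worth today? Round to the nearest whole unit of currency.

Value one period before first payment (t=5): 45600 × [1 − (1+0.133)^(−21)] / 0.133 = 45600 × 6.972637 = 317,952.2261
Discount back 5 years: 317,952.2261 × (1+0.133)^(−5) = 317,952.2261 × 0.535612 = 170,299.0874

C$170,299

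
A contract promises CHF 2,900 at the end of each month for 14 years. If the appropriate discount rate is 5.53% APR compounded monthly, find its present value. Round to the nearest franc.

i = 0.0553/12 = 0.00460833 per month; n = 14·12 = 168.
PV = 2900 × [1 − (1+0.00460833)^(−168)] / 0.00460833 = 2900 × 116.768202 = 338,627.7851

CHF 338,628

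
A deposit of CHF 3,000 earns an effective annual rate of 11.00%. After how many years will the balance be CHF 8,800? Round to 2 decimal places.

(1+i)^n = 8800/3000 = 2.93333, so n = ln 2.93333 / ln 1.11 = 10.3118 years

10.31 years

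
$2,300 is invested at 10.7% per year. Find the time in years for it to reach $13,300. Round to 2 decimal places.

(1+i)^n = 13300/2300 = 5.78261, so n = ln 5.78261 / ln 1.107 = 17.2631 years

17.26 years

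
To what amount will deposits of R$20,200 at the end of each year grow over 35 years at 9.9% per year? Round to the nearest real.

R$5,350,337

Accumulation factor s(35|0.099) = 264.868184; FV = 20200 × 264.868184 = 5,350,337.3093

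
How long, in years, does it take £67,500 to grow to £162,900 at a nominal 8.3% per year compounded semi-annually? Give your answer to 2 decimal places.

Periodic rate i = 0.083/2 = 0.0415.
n = ln(162900/67500) / ln(1+0.0415) = ln(2.41333) / 0.040662 = 21.6666 half-years
= 21.6666/2 years

10.83 years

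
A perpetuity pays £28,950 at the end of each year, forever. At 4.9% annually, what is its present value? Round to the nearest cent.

PV = PMT / i = 28950 / 0.049 = 590,816.3265

£590,816.33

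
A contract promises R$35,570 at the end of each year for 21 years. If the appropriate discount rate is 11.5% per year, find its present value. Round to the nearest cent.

PV = PMT · [1 − (1+i)^(−n)] / i = 35570 · 7.811494 = 277,854.8432

R$277,854.84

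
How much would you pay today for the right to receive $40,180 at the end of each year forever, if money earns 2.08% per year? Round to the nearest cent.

PV = C/r = 40180/0.0208 = 1,931,730.7692

$1,931,730.77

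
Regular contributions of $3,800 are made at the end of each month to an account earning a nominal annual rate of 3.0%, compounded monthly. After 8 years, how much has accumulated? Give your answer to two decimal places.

i = 0.03/12 = 0.0025 per month; n = 8·12 = 96.
FV = PMT · [(1+i)^n − 1] / i = 3800 · 108.347387 = 411,720.0699

$411,720.07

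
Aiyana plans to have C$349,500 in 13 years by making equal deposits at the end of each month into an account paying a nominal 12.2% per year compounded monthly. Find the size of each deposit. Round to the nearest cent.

Periodic rate i = 0.122/12 = 0.0101667; n = 13 × 12 = 156 periods.
FV-annuity factor = 378.218080; PMT = 349500 / 378.218080 = 924.0700

C$924.07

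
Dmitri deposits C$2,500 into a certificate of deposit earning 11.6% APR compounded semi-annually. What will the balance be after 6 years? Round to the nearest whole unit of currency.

C$4,918

Periodic rate i = 0.116/2 = 0.058; n = 6 × 2 = 12 periods.
2,500 × (1+0.058)^12 = 2,500 × 1.967107 = 4,917.7678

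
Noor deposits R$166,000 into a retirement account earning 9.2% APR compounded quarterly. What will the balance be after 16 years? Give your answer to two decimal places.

i = 0.092/4 = 0.023 per quarter; n = 16·4 = 64.
FV = PV·(1+i)^n = 166,000 × 4.285885 = 711,456.9818

R$711,456.98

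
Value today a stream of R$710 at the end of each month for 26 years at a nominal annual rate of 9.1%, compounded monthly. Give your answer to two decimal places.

Periodic rate i = 0.091/12 = 0.00758333; n = 26 × 12 = 312 periods.
Annuity factor a(312|0.00758333) = 119.380629; PV = 710 × 119.380629 = 84,760.2463

R$84,760.25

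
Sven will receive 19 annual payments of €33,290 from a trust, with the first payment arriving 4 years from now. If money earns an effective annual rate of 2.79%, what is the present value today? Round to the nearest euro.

Value one period before first payment (t=3): 33290 × [1 − (1+0.0279)^(−19)] / 0.0279 = 33290 × 14.593742 = 485,825.6655
Discount back 3 years: 485,825.6655 × (1+0.0279)^(−3) = 485,825.6655 × 0.920762 = 447,329.8261

€447,330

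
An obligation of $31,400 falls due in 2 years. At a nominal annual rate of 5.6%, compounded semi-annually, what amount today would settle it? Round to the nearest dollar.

$28,116

Periodic rate i = 0.056/2 = 0.028; n = 2 × 2 = 4 periods.
PV = 31,400 / (1 + 0.028)^4 = 31,400 / 1.116792 = 28,116.2366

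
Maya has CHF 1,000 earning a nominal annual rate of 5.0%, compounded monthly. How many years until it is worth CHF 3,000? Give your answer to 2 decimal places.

22.02 years

Periodic rate i = 0.05/12 = 0.00416667.
n = ln(3000/1000) / ln(1+0.00416667) = ln(3.00000) / 0.004158 = 264.2159 months
= 264.2159/12 years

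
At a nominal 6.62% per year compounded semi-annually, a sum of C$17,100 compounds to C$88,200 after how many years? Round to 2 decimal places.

25.19 years

Periodic rate i = 0.0662/2 = 0.0331.
n = ln(88200/17100) / ln(1+0.0331) = ln(5.15789) / 0.032564 = 50.3786 half-years
= 50.3786/2 years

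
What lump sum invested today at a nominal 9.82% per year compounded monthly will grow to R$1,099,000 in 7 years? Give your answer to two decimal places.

R$554,215.34

i = 0.0982/12 = 0.00818333 per month; n = 7·12 = 84.
PV = 1,099,000 / (1 + 0.00818333)^84 = 1,099,000 / 1.982984 = 554,215.3420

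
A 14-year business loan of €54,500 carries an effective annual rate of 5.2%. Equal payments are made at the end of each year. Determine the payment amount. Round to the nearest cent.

PMT = 54500 / ( [1 − (1+0.052)^(−14)] / 0.052 ) = 54500 / 9.773270 = 5,576.4343

€5,576.43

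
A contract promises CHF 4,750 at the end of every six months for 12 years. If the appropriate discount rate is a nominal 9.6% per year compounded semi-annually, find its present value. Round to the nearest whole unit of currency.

i = 0.096/2 = 0.048 per half-year; n = 12·2 = 24.
PV = PMT · [1 − (1+i)^(−n)] / i = 4750 · 14.071134 = 66,837.8857

CHF 66,838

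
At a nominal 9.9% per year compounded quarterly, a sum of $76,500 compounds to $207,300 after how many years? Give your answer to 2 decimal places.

Periodic rate i = 0.099/4 = 0.02475.
(1+i)^n = 207300/76500 = 2.70980, so n = ln 2.70980 / ln 1.02475 = 40.7742 quarters
= 40.7742/4 years

10.19 years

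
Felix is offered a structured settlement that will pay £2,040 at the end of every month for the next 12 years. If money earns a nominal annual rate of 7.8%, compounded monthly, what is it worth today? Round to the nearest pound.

£190,384

i = 0.078/12 = 0.0065 per month; n = 12·12 = 144.
Annuity factor a(144|0.0065) = 93.325664; PV = 2040 × 93.325664 = 190,384.3544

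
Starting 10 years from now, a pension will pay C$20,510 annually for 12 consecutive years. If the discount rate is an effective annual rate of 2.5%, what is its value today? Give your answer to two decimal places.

PV at t=9 (ordinary 12-year annuity): 20510 × a(12|0.025) = 20510 × 10.257765 = 210,386.7519
Discount back 9 years: 210,386.7519 × (1+0.025)^(−9) = 210,386.7519 × 0.800728 = 168,462.6392

C$168,462.64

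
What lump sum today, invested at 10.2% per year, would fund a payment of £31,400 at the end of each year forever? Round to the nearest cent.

PV = PMT / i = 31400 / 0.102 = 307,843.1373

£307,843.14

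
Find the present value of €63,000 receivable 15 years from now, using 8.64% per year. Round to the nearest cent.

€18,175.83

PV = FV·(1+i)^(−n) = 63,000 × 0.288505 = 18,175.8276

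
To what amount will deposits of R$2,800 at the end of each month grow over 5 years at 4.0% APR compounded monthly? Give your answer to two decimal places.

i = 0.04/12 = 0.00333333 per month; n = 5·12 = 60.
FV = PMT · [(1+i)^n − 1] / i = 2800 · 66.298978 = 185,637.1389

R$185,637.14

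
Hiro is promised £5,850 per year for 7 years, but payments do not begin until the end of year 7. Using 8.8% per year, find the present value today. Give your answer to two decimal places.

£17,870.03

Value one period before first payment (t=6): 5850 × [1 − (1+0.088)^(−7)] / 0.088 = 5850 × 5.066907 = 29,641.4032
PV₀ = 29,641.4032 / (1+0.088)^6 = 29,641.4032 / 1.658721 = 17,870.0343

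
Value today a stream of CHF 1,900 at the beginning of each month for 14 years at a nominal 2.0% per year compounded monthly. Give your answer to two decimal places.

CHF 278,669.37

i = 0.02/12 = 0.00166667 per month; n = 14·12 = 168.
PV = PMT · [1 − (1+i)^(−n)] / i × (1+i) = 1900 · 146.668091 = 278,669.3721
(Beginning-of-period payments → annuity-due factor ×(1+i).)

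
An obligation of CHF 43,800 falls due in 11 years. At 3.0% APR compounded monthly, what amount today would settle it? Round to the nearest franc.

With 12 periods per year: i = 0.0025, n = 132.
PV = 43,800 / (1 + 0.0025)^132 = 43,800 / 1.390395 = 31,501.8297

CHF 31,502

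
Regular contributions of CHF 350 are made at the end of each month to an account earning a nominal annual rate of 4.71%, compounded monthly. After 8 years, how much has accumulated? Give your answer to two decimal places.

CHF 40,710.40

Periodic rate i = 0.0471/12 = 0.003925; n = 8 × 12 = 96 periods.
FV = 350 × [(1+0.003925)^96 − 1] / 0.003925 = 350 × 116.315441 = 40,710.4043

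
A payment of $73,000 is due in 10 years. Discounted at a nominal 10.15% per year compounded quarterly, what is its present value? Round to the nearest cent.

With 4 periods per year: i = 0.025375, n = 40.
PV = 73,000 / (1 + 0.025375)^40 = 73,000 / 2.724639 = 26,792.5394

$26,792.54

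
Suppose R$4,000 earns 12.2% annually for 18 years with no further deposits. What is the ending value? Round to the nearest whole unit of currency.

FV = 4,000 × (1 + 0.122)^18 = 31,763.7242

R$31,764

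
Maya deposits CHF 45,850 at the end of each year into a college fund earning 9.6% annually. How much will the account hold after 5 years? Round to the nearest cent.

FV = 45850 × [(1+0.096)^5 − 1] / 0.096 = 45850 × 6.056669 = 277,698.2560

CHF 277,698.26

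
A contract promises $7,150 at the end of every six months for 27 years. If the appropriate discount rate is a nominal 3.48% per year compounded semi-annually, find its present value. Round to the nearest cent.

Periodic rate i = 0.0348/2 = 0.0174; n = 27 × 2 = 54 periods.
Annuity factor a(54|0.0174) = 34.830184; PV = 7150 × 34.830184 = 249,035.8128

$249,035.81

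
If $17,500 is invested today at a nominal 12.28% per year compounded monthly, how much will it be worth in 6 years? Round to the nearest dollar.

Periodic rate i = 0.1228/12 = 0.0102333; n = 6 × 12 = 72 periods.
FV = PV·(1+i)^n = 17,500 × 2.081431 = 36,425.0398

$36,425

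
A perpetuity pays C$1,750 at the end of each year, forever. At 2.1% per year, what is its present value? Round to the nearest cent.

C$83,333.33

PV = C/r = 1750/0.021 = 83,333.3333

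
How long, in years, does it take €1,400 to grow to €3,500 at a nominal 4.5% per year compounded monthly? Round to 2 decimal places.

Periodic rate i = 0.045/12 = 0.00375.
(1+i)^n = 3500/1400 = 2.50000, so n = ln 2.50000 / ln 1.00375 = 244.8021 months
= 244.8021/12 years

20.40 years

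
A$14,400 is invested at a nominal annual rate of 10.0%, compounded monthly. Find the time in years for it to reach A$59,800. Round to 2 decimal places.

Periodic rate i = 0.1/12 = 0.00833333.
n = ln(59800/14400) / ln(1+0.00833333) = ln(4.15278) / 0.008299 = 171.5642 months
= 171.5642/12 years

14.30 years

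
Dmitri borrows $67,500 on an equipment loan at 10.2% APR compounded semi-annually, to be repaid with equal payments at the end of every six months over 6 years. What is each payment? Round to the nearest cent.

Periodic rate i = 0.102/2 = 0.051; n = 6 × 2 = 12 periods.
Annuity-PV factor = 8.813475; PMT = 67500 / 8.813475 = 7,658.7273

$7,658.73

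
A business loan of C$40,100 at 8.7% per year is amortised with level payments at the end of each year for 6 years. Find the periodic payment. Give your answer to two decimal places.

C$8,859.28

PMT = 40100 / ( [1 − (1+0.087)^(−6)] / 0.087 ) = 40100 / 4.526328 = 8,859.2792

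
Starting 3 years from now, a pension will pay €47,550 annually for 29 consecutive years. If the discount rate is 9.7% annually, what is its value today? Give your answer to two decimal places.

€379,552.52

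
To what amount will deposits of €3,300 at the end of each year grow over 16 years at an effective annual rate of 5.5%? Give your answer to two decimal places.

€81,315.76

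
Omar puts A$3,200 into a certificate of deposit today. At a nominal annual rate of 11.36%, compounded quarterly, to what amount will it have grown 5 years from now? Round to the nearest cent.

A$5,602.62

Periodic rate i = 0.1136/4 = 0.0284; n = 5 × 4 = 20 periods.
FV = 3,200 × (1 + 0.0284)^20 = 5,602.6222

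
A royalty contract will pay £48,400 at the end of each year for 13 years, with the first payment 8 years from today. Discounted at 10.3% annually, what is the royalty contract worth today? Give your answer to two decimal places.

£170,435.70

PV at t=7 (ordinary 13-year annuity): 48400 × a(13|0.103) = 48400 × 6.994292 = 338,523.7543
PV₀ = 338,523.7543 / (1+0.103)^7 = 338,523.7543 / 1.986226 = 170,435.6972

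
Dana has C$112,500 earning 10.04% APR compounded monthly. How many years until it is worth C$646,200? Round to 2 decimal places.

Periodic rate i = 0.1004/12 = 0.00836667.
n = ln(646200/112500) / ln(1+0.00836667) = ln(5.74400) / 0.008332 = 209.8158 months
= 209.8158/12 years

17.48 years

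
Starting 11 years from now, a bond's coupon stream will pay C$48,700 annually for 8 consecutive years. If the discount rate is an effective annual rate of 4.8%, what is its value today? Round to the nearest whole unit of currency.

Value one period before first payment (t=10): 48700 × [1 − (1+0.048)^(−8)] / 0.048 = 48700 × 6.515790 = 317,318.9807
PV₀ = 317,318.9807 / (1+0.048)^10 = 317,318.9807 / 1.598133 = 198,556.0955

C$198,556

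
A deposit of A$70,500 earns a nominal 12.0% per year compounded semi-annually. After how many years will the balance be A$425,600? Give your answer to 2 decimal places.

Periodic rate i = 0.12/2 = 0.06.
n = ln(425600/70500) / ln(1+0.06) = ln(6.03688) / 0.058269 = 30.8550 half-years
= 30.8550/2 years

15.43 years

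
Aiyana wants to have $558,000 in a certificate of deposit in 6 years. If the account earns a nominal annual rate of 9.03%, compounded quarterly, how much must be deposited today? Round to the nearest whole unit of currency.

i = 0.0903/4 = 0.022575 per quarter; n = 6·4 = 24.
Discount factor = (1+0.022575)^(−24) = 0.585216; PV = 558,000 × 0.585216 = 326,550.3086

$326,550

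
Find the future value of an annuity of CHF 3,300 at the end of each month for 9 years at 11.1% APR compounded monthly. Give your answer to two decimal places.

CHF 607,600.78

Periodic rate i = 0.111/12 = 0.00925; n = 9 × 12 = 108 periods.
FV = 3300 × [(1+0.00925)^108 − 1] / 0.00925 = 3300 × 184.121449 = 607,600.7823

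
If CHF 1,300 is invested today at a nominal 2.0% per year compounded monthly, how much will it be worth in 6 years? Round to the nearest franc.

CHF 1,466

i = 0.02/12 = 0.00166667 per month; n = 6·12 = 72.
FV = PV·(1+i)^n = 1,300 × 1.127384 = 1,465.5995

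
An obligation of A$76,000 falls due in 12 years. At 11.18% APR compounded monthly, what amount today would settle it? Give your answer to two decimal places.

With 12 periods per year: i = 0.00931667, n = 144.
PV = 76,000 / (1 + 0.00931667)^144 = 76,000 / 3.801474 = 19,992.2443

A$19,992.24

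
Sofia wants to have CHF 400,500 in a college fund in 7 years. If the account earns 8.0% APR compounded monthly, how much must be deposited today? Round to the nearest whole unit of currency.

With 12 periods per year: i = 0.00666667, n = 84.
Discount factor = (1+0.00666667)^(−84) = 0.572272; PV = 400,500 × 0.572272 = 229,194.7728

CHF 229,195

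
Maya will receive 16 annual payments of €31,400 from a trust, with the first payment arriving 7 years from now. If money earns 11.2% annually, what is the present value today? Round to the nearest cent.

Value one period before first payment (t=6): 31400 × [1 − (1+0.112)^(−16)] / 0.112 = 31400 × 7.295123 = 229,066.8676
PV₀ = 229,066.8676 / (1+0.112)^6 = 229,066.8676 / 1.890727 = 121,152.8273

€121,152.83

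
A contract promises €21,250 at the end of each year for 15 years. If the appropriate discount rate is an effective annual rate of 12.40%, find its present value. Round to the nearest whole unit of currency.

€141,692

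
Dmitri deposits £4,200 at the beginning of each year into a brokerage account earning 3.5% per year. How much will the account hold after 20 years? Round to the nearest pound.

£122,932

FV = 4200 × [(1+0.035)^20 − 1] / 0.035 × (1+i) = 4200 × 29.269471 = 122,931.7768
Payments are at the start of each period, so multiply by (1+i).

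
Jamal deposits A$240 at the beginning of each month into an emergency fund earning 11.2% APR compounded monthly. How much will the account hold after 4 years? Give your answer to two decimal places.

A$14,584.49

With 12 periods per year: i = 0.00933333, n = 48.
FV = 240 × [(1+0.00933333)^48 − 1] / 0.00933333 × (1+i) = 240 × 60.768718 = 14,584.4924
(annuity-due: payments at period start, so ×(1+i).)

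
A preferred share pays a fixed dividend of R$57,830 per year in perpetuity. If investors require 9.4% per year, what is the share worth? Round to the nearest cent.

R$615,212.77

PV = PMT / i = 57830 / 0.094 = 615,212.7660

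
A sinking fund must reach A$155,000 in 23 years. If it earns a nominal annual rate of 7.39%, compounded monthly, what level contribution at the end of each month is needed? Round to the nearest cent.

i = 0.0739/12 = 0.00615833 per month; n = 23·12 = 276.
FV-annuity factor = 721.600517; PMT = 155000 / 721.600517 = 214.8003

A$214.80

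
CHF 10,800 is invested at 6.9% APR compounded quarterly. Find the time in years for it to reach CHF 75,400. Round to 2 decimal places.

Periodic rate i = 0.069/4 = 0.01725.
(1+i)^n = 75400/10800 = 6.98148, so n = ln 6.98148 / ln 1.01725 = 113.6217 quarters
= 113.6217/4 years

28.41 years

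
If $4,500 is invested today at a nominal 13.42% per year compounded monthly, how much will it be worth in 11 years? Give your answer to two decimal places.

i = 0.1342/12 = 0.0111833 per month; n = 11·12 = 132.
FV = 4,500 × (1 + 0.0111833)^132 = 19,532.5833

$19,532.58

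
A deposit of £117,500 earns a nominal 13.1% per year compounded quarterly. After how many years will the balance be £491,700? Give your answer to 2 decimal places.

Periodic rate i = 0.131/4 = 0.03275.
(1+i)^n = 491700/117500 = 4.18468, so n = ln 4.18468 / ln 1.03275 = 44.4197 quarters
= 44.4197/4 years

11.10 years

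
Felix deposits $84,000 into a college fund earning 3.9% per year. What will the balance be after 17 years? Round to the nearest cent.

$160,969.50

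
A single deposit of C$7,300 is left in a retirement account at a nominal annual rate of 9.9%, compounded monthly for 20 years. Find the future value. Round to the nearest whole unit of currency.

i = 0.099/12 = 0.00825 per month; n = 20·12 = 240.
FV = 7,300 × (1 + 0.00825)^240 = 52,444.2916

C$52,444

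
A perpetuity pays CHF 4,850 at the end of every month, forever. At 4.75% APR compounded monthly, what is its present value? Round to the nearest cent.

CHF 1,225,263.16

Periodic rate i = 0.0475/12 = 0.00395833.
PV = PMT / i = 4850 / 0.00395833 = 1,225,263.1579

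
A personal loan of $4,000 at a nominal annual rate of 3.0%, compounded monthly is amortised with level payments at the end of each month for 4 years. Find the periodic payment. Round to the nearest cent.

i = 0.03/12 = 0.0025 per month; n = 4·12 = 48.
PMT = 4000 / ( [1 − (1+0.0025)^(−48)] / 0.0025 ) = 4000 / 45.178695 = 88.5373

$88.54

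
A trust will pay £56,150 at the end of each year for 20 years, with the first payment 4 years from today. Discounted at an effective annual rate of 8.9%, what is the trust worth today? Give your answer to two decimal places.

£399,732.30

Value one period before first payment (t=3): 56150 × [1 − (1+0.089)^(−20)] / 0.089 = 56150 × 9.193971 = 516,241.4581
Discount back 3 years: 516,241.4581 × (1+0.089)^(−3) = 516,241.4581 × 0.774313 = 399,732.2972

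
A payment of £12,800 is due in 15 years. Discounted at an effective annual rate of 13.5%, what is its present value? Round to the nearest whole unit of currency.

£1,915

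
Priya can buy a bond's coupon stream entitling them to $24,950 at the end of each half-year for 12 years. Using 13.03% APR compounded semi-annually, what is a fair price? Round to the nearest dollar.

$298,765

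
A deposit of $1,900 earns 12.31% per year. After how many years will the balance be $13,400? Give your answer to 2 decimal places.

16.83 years

n = ln(13400/1900) / ln(1+0.1231) = ln(7.05263) / 0.116093 = 16.8262 years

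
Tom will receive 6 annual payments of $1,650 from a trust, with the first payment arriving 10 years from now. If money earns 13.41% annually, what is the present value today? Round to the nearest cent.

Value one period before first payment (t=9): 1650 × [1 − (1+0.1341)^(−6)] / 0.1341 = 1650 × 3.952323 = 6,521.3322
Discount back 9 years: 6,521.3322 × (1+0.1341)^(−9) = 6,521.3322 × 0.322209 = 2,101.2328

$2,101.23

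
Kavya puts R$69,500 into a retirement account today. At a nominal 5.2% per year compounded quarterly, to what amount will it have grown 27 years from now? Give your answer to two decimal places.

With 4 periods per year: i = 0.013, n = 108.
69,500 × (1+0.013)^108 = 69,500 × 4.034782 = 280,417.3646

R$280,417.36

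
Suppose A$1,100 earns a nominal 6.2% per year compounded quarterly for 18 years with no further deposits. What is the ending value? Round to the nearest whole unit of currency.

i = 0.062/4 = 0.0155 per quarter; n = 18·4 = 72.
1,100 × (1+0.0155)^72 = 1,100 × 3.026598 = 3,329.2582

A$3,329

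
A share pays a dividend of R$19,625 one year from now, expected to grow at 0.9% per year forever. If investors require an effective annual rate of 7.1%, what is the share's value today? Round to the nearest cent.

PV = PMT / (i − g) = 19625 / (0.071 − 0.009) = 19625 / 0.062000 = 316,532.2581

R$316,532.26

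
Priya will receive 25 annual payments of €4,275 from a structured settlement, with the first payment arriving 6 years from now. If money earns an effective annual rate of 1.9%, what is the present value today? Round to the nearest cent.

€76,865.88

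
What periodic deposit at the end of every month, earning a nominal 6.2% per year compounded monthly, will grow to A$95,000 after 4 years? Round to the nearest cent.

Periodic rate i = 0.062/12 = 0.00516667; n = 4 × 12 = 48 periods.
PMT = 95000 / ( [(1+0.00516667)^48 − 1] / 0.00516667 ) = 95000 / 54.317811 = 1,748.9659

A$1,748.97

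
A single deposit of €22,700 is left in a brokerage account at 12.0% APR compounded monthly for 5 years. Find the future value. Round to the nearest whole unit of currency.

€41,239

i = 0.12/12 = 0.01 per month; n = 5·12 = 60.
22,700 × (1+0.01)^60 = 22,700 × 1.816697 = 41,239.0151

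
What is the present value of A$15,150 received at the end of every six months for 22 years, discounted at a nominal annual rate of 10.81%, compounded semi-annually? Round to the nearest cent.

A$252,644.21

Periodic rate i = 0.1081/2 = 0.05405; n = 22 × 2 = 44 periods.
PV = PMT · [1 − (1+i)^(−n)] / i = 15150 · 16.676186 = 252,644.2112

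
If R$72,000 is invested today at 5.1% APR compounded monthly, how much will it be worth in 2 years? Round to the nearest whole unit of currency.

R$79,714

i = 0.051/12 = 0.00425 per month; n = 2·12 = 24.
FV = PV·(1+i)^n = 72,000 × 1.107144 = 79,714.3788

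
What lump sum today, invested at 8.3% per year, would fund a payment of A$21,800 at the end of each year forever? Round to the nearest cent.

PV = PMT / i = 21800 / 0.083 = 262,650.6024

A$262,650.60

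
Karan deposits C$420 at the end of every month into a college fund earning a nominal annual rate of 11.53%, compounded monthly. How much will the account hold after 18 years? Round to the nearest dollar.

C$301,140

i = 0.1153/12 = 0.00960833 per month; n = 18·12 = 216.
FV = PMT · [(1+i)^n − 1] / i = 420 · 717.001048 = 301,140.4401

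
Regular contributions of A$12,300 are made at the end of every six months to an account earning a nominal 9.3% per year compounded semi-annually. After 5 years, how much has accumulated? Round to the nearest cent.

A$152,204.01

i = 0.093/2 = 0.0465 per half-year; n = 5·2 = 10.
Accumulation factor s(10|0.0465) = 12.374309; FV = 12300 × 12.374309 = 152,204.0061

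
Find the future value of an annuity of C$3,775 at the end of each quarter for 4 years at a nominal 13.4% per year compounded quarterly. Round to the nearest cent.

C$78,228.34

Periodic rate i = 0.134/4 = 0.0335; n = 4 × 4 = 16 periods.
FV = 3775 × [(1+0.0335)^16 − 1] / 0.0335 = 3775 × 20.722740 = 78,228.3416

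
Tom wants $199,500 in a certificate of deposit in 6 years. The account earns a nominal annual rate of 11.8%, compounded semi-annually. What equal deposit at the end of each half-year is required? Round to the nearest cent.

Periodic rate i = 0.118/2 = 0.059; n = 6 × 2 = 12 periods.
PMT = 199500 / ( [(1+0.059)^12 − 1] / 0.059 ) = 199500 / 16.771775 = 11,894.9844

$11,894.98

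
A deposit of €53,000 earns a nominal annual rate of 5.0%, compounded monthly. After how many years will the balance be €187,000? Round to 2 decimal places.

Periodic rate i = 0.05/12 = 0.00416667.
n = ln(187000/53000) / ln(1+0.00416667) = ln(3.52830) / 0.004158 = 303.2260 months
= 303.2260/12 years

25.27 years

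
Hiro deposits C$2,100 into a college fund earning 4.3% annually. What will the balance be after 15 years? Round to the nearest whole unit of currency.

C$3,949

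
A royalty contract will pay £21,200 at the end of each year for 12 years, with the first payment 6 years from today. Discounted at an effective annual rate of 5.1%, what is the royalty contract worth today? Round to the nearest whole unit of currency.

£145,703

Value one period before first payment (t=5): 21200 × [1 − (1+0.051)^(−12)] / 0.051 = 21200 × 8.813475 = 186,845.6668
PV₀ = 186,845.6668 / (1+0.051)^5 = 186,845.6668 / 1.282371 = 145,703.3208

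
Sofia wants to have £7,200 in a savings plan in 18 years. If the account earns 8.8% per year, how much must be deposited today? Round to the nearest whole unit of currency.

£1,578

Discount factor = (1+0.088)^(−18) = 0.219119; PV = 7,200 × 0.219119 = 1,577.6562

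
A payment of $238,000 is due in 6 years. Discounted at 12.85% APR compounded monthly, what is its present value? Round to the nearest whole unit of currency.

i = 0.1285/12 = 0.0107083 per month; n = 6·12 = 72.
Discount factor = (1+0.0107083)^(−72) = 0.464450; PV = 238,000 × 0.464450 = 110,539.1217

$110,539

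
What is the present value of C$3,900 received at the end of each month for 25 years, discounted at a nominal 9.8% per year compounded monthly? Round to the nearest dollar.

C$435,929

Periodic rate i = 0.098/12 = 0.00816667; n = 25 × 12 = 300 periods.
Annuity factor a(300|0.00816667) = 111.776756; PV = 3900 × 111.776756 = 435,929.3467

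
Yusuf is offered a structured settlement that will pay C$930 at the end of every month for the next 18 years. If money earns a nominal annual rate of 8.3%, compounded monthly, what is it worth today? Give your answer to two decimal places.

C$104,120.06

Periodic rate i = 0.083/12 = 0.00691667; n = 18 × 12 = 216 periods.
PV = 930 × [1 − (1+0.00691667)^(−216)] / 0.00691667 = 930 × 111.957048 = 104,120.0551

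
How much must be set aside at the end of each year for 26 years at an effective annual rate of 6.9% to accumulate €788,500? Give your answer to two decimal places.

€11,655.52

PMT = 788500 / ( [(1+0.069)^26 − 1] / 0.069 ) = 788500 / 67.650376 = 11,655.5154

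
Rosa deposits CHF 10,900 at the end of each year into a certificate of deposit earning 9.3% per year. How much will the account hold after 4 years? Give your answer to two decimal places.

Accumulation factor s(4|0.093) = 4.593400; FV = 10900 × 4.593400 = 50,068.0639

CHF 50,068.06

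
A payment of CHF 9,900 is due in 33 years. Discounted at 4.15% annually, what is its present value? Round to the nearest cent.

PV = 9,900 / (1 + 0.0415)^33 = 9,900 / 3.826098 = 2,587.4928

CHF 2,587.49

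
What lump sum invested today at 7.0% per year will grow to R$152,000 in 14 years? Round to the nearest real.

PV = 152,000 / (1 + 0.07)^14 = 152,000 / 2.578534 = 58,948.2206

R$58,948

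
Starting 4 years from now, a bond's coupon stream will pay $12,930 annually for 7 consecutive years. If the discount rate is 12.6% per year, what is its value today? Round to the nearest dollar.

$40,559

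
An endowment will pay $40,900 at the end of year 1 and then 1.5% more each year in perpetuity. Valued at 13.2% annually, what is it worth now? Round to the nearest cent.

PV = PMT / (i − g) = 40900 / (0.132 − 0.015) = 40900 / 0.117000 = 349,572.6496

$349,572.65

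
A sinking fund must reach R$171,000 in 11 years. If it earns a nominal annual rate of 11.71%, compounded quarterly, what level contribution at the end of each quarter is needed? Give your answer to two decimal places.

R$1,955.90

With 4 periods per year: i = 0.029275, n = 44.
FV-annuity factor = 87.427776; PMT = 171000 / 87.427776 = 1,955.9001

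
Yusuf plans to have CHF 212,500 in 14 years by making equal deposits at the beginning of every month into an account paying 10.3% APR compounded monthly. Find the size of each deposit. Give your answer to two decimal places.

CHF 564.57

Periodic rate i = 0.103/12 = 0.00858333; n = 14 × 12 = 168 periods.
PMT = 212500 / ( [(1+0.00858333)^168 − 1] / 0.00858333 × (1+i) ) = 212500 / 376.391778 = 564.5713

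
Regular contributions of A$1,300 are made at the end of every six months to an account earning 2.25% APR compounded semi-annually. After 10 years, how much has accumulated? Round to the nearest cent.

A$28,975.62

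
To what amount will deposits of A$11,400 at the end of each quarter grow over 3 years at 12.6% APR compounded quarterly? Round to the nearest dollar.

A$163,175

With 4 periods per year: i = 0.0315, n = 12.
FV = 11400 × [(1+0.0315)^12 − 1] / 0.0315 = 11400 × 14.313576 = 163,174.7650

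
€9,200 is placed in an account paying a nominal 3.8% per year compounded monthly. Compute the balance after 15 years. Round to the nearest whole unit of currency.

€16,253

With 12 periods per year: i = 0.00316667, n = 180.
9,200 × (1+0.00316667)^180 = 9,200 × 1.766675 = 16,253.4125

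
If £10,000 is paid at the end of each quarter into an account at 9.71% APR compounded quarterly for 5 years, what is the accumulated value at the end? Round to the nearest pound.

£253,591

Periodic rate i = 0.0971/4 = 0.024275; n = 5 × 4 = 20 periods.
Accumulation factor s(20|0.024275) = 25.359057; FV = 10000 × 25.359057 = 253,590.5725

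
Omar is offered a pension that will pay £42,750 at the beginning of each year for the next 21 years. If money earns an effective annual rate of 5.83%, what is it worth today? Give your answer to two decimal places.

Annuity factor a(21|0.0583) × (1+i) = 12.629907; PV = 42750 × 12.629907 = 539,928.5201
(Beginning-of-period payments → annuity-due factor ×(1+i).)

£539,928.52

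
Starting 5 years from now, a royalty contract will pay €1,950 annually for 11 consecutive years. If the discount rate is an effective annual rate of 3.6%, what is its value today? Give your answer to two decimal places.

€15,154.53

PV at t=4 (ordinary 11-year annuity): 1950 × a(11|0.036) = 1950 × 8.952552 = 17,457.4767
PV₀ = 17,457.4767 / (1+0.036)^4 = 17,457.4767 / 1.151964 = 15,154.5292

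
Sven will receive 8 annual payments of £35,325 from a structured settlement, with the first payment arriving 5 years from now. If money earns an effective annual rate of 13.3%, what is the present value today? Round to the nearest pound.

£101,823

Value one period before first payment (t=4): 35325 × [1 − (1+0.133)^(−8)] / 0.133 = 35325 × 4.749885 = 167,789.7039
PV₀ = 167,789.7039 / (1+0.133)^4 = 167,789.7039 / 1.647857 = 101,822.9483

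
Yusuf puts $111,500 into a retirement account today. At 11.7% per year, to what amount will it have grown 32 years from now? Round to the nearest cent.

$3,845,708.90

FV = PV·(1+i)^n = 111,500 × 34.490663 = 3,845,708.8978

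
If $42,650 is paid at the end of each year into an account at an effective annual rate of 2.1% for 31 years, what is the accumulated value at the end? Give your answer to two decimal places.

$1,837,148.09

FV = PMT · [(1+i)^n − 1] / i = 42650 · 43.074984 = 1,837,148.0850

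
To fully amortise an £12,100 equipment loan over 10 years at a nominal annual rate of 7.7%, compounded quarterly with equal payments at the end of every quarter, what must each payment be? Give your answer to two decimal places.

With 4 periods per year: i = 0.01925, n = 40.
PMT = 12100 / ( [1 − (1+0.01925)^(−40)] / 0.01925 ) = 12100 / 27.718775 = 436.5272

£436.53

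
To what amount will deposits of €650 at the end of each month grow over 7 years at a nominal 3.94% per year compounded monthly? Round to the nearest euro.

Periodic rate i = 0.0394/12 = 0.00328333; n = 7 × 12 = 84 periods.
FV = 650 × [(1+0.00328333)^84 − 1] / 0.00328333 = 650 × 96.544932 = 62,754.2057

€62,754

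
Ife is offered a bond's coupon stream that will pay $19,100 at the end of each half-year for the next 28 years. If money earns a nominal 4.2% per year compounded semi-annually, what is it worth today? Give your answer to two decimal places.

Periodic rate i = 0.042/2 = 0.021; n = 28 × 2 = 56 periods.
Annuity factor a(56|0.021) = 32.748083; PV = 19100 × 32.748083 = 625,488.3800

$625,488.38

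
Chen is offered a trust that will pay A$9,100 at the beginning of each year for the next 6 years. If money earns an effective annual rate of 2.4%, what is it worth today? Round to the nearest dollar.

A$51,499

PV = 9100 × [1 − (1+0.024)^(−6)] / 0.024 × (1+i) = 9100 × 5.659233 = 51,499.0159
(Beginning-of-period payments → annuity-due factor ×(1+i).)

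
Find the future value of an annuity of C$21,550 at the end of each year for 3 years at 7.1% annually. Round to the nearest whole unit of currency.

C$69,349

FV = 21550 × [(1+0.071)^3 − 1] / 0.071 = 21550 × 3.218041 = 69,348.7835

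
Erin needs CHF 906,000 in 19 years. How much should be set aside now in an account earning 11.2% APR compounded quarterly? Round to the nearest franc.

i = 0.112/4 = 0.028 per quarter; n = 19·4 = 76.
PV = FV·(1+i)^(−n) = 906,000 × 0.122609 = 111,083.9933

CHF 111,084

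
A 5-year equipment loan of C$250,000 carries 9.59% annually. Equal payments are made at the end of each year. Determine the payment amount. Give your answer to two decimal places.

C$65,260.04

PMT = 250000 / ( [1 − (1+0.0959)^(−5)] / 0.0959 ) = 250000 / 3.830828 = 65,260.0377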